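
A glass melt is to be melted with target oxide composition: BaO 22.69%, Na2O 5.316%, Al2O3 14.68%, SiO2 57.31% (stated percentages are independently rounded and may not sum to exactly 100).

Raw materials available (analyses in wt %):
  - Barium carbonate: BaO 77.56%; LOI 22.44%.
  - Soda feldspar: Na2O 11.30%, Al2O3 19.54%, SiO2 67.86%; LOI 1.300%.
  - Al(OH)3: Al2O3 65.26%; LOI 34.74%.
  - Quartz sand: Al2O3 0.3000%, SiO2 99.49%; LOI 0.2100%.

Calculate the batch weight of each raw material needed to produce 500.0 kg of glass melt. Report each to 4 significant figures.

Batch per 500.0 kg glass melt:
  Barium carbonate: 146.3 kg
  Soda feldspar: 235.2 kg
  Al(OH)3: 41.46 kg
  Quartz sand: 127.6 kg
Total batch = 550.6 kg; LOI loss = 50.56 kg; yield = 90.82%

Working values are shown (rounded to four significant figures) as written; all internal work maintains exact precision at every stage. Every reported number includes exactly one rounding — all derived quantities are rebuilt from the batch weights for 500.0 kg of glass in full float precision (the four compositions, LOI, the yield, the totals, glass mass), as they appear in either problem or answer.
The oxide mass targets at 500.0 kg glass melt:
  BaO: 22.69% × 500.0 = 113.4 kg
  Na2O: 5.316% × 500.0 = 26.58 kg
  Al2O3: 14.68% × 500.0 = 73.40 kg
  SiO2: 57.31% × 500.0 = 286.6 kg
A balance pass over the oxides, with the batch weights as given, against the basis in use (oxide sums agree with the targets within answer rounding):
  BaO: 146.3·0.7756 = 113.5 kg (target 113.4 kg)
  Na2O: 235.2·0.1130 = 26.58 kg (target 26.58 kg)
  Al2O3: 235.2·0.1954 + 41.46·0.6526 + 127.6·0.003000 = 73.40 kg (target 73.40 kg)
  SiO2: 235.2·0.6786 + 127.6·0.9949 = 286.6 kg (target 286.6 kg)
The glass-mass cross-check: whole batch net of LOI = 500.0 kg (the targets, summed, come to 500.0 kg; versus the stated basis of 500.0 kg — rounding explains the deltas).
Total batch = Σ batch = 550.6 kg; LOI removed, Σ of batch·LOI: 50.56 kg; yield: glass divided by total = 90.82%.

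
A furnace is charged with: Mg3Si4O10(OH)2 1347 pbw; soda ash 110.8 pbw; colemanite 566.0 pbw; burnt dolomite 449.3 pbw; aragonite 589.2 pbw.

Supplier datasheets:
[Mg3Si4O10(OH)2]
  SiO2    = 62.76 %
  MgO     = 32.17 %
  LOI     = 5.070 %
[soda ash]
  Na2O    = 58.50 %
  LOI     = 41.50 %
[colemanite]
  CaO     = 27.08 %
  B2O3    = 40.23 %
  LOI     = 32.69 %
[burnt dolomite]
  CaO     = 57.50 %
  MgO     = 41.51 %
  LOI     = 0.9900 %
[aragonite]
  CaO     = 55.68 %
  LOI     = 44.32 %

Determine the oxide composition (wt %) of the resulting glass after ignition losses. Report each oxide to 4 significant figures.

Glass mass = 2497 pbw (batch 3062 − LOI 564.9).
Composition: Na2O 2.595%, CaO 29.62%, B2O3 9.117%, SiO2 33.85%, MgO 24.82%

All arithmetic carries exact precision at each step; intermediates are displayed, with 4-significant-figure rounding, across the worked steps. Each reported number takes just one rounding — all derived quantities, including the totals, LOI, five oxide percentages, the yield, net glass mass, are re-derived starting from the weights on 2497 pbw of glass in full float precision, precisely as stated by the problem or the answer.
What the batch supplies per oxide:
  Na2O: 110.8·0.5850 = 64.82 pbw
  CaO: 566.0·0.2708 + 449.3·0.5750 + 589.2·0.5568 = 739.7 pbw
  B2O3: 566.0·0.4023 = 227.7 pbw
  SiO2: 1347·0.6276 = 845.4 pbw
  MgO: 1347·0.3217 + 449.3·0.4151 = 619.8 pbw
LOI: 1347·0.05070 + 110.8·0.4150 + 566.0·0.3269 + 449.3·0.009900 + 589.2·0.4432 = 564.9 pbw
The glass mass, total less LOI, = 3062 − 564.9 = 2497 pbw (consistent with Σ oxide mass)
percent by weight: oxide/glass ×100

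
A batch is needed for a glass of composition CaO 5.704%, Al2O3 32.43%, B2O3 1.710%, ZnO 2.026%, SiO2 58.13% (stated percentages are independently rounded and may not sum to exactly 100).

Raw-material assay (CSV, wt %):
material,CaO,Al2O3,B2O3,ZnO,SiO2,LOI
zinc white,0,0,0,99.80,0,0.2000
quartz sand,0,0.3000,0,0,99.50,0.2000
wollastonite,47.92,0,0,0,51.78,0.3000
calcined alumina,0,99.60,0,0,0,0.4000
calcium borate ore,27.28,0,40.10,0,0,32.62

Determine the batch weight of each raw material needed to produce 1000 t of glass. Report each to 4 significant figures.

All internal work maintains exact precision in all steps. Intermediates are displayed (rounded to 4 significant digits) across the worked steps — every reported value takes a single rounding — the derived quantities, which include the five compositions, the yield, LOI, glass mass, the totals, are carried at full precision, as written in the problem or the answer, starting from the weights on 1000 t of glass.
Target masses of each oxide per 1000 t glass:
  CaO: 5.704% × 1000 = 57.04 t
  Al2O3: 32.43% × 1000 = 324.3 t
  B2O3: 1.710% × 1000 = 17.10 t
  ZnO: 2.026% × 1000 = 20.26 t
  SiO2: 58.13% × 1000 = 581.3 t
Oxide-by-oxide audit on the weights just shown, versus the basis set out (target by target, the sums agree net of answer rounding effects):
  CaO: 94.76·0.4792 + 42.64·0.2728 = 57.04 t (target 57.04 t)
  Al2O3: 534.9·0.003000 + 324.0·0.9960 = 324.3 t (target 324.3 t)
  B2O3: 42.64·0.4010 = 17.10 t (target 17.10 t)
  ZnO: 20.30·0.9980 = 20.26 t (target 20.26 t)
  SiO2: 534.9·0.9950 + 94.76·0.5178 = 581.3 t (target 581.3 t)
The glass-mass cross-check: net batch after ignition = 1000 t (targets for the oxides total 1000 t; stated basis 1000 t — rounding explains the deltas).
Total batch = Σ batch = 1017 t; ignition loss, Σ(batch × LOI) = 16.60 t; the yield ratio, glass ÷ batch: 98.37%.

Batch per 1000 t glass:
  zinc white: 20.30 t
  quartz sand: 534.9 t
  wollastonite: 94.76 t
  calcined alumina: 324.0 t
  calcium borate ore: 42.64 t
Total batch = 1017 t; LOI loss = 16.60 t; yield = 98.37%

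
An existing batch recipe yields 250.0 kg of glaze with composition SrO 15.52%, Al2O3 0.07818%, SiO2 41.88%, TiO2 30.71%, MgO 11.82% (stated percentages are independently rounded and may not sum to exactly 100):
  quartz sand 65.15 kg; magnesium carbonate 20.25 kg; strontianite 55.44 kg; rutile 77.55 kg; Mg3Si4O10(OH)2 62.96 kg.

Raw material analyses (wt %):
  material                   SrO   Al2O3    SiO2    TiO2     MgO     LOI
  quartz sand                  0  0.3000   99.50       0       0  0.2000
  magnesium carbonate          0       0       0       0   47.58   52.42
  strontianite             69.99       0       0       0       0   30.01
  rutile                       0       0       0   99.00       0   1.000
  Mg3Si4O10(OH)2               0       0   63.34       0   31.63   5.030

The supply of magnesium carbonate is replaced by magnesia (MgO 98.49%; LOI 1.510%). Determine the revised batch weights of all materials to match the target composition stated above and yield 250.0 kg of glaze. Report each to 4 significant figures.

Revised batch per 250.0 kg glaze:
  quartz sand: 65.15 kg
  magnesia: 9.785 kg
  strontianite: 55.44 kg
  rutile: 77.55 kg
  Mg3Si4O10(OH)2: 62.96 kg
Total batch = 270.9 kg; LOI loss = 20.86 kg

Each numeric step runs at exact precision through the solve — in-progress results are printed (rounded to four significant figures) in the working; each reported figure is rounded once only. Derived quantities are computed starting from the weights per 250.0 kg of glass in full float precision (totals, LOI, glass mass, yield, five oxide percentages) precisely as stated by either problem or answer.
The oxide mass targets at 250.0 kg glaze:
  SrO: 15.52% × 250.0 = 38.80 kg
  Al2O3: 0.07818% × 250.0 = 0.1954 kg
  SiO2: 41.88% × 250.0 = 104.7 kg
  TiO2: 30.71% × 250.0 = 76.78 kg
  MgO: 11.82% × 250.0 = 29.55 kg
Balance tally, oxide-wise, on the weights just shown, per the basis as stated (delivered sums recover each target within answer rounding):
  SrO: 55.44·0.6999 = 38.80 kg (target 38.80 kg)
  Al2O3: 65.15·0.003000 = 0.1955 kg (target 0.1954 kg)
  SiO2: 65.15·0.9950 + 62.96·0.6334 = 104.7 kg (target 104.7 kg)
  TiO2: 77.55·0.9900 = 76.77 kg (target 76.78 kg)
  MgO: 9.785·0.9849 + 62.96·0.3163 = 29.55 kg (target 29.55 kg)
Glass mass check: batch Σ − ignition loss = 250.0 kg (the targets, summed, come to 250.0 kg; versus the stated basis of 250.0 kg — a pure rounding effect).
Batch grand total — Σ batch = 270.9 kg; the LOI term Σ batch·LOI equals 20.86 kg; yield, glass over the total, = 92.30%.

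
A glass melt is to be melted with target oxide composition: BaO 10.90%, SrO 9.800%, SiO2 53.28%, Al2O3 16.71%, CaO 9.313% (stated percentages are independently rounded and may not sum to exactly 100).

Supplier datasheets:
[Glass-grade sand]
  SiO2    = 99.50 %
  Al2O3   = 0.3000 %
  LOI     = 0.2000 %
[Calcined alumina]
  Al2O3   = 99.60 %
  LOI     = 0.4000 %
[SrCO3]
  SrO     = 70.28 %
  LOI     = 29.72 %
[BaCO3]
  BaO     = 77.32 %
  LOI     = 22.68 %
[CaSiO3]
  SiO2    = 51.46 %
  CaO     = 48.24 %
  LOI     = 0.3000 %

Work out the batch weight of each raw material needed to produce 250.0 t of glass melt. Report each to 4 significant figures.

All arithmetic keeps exact precision all the way through — mid-chain values are printed rounded to 4 significant digits as written; each reported figure carries a single rounding — all derived quantities, including glass mass, LOI, five oxide percentages, the totals, yield, are rebuilt from the weighed amounts on 250.0 t of glass at full precision as they appear in the question or the answer.
The oxide mass targets at 250.0 t glass melt:
  BaO: 10.90% × 250.0 = 27.25 t
  SrO: 9.800% × 250.0 = 24.50 t
  SiO2: 53.28% × 250.0 = 133.2 t
  Al2O3: 16.71% × 250.0 = 41.78 t
  CaO: 9.313% × 250.0 = 23.28 t
Checking each oxide sum from the weights as reported, at the basis given (target by target, the sums agree net of answer rounding effects):
  BaO: 35.24·0.7732 = 27.25 t (target 27.25 t)
  SrO: 34.86·0.7028 = 24.50 t (target 24.50 t)
  SiO2: 108.9·0.9950 + 48.26·0.5146 = 133.2 t (target 133.2 t)
  Al2O3: 108.9·0.003000 + 41.61·0.9960 = 41.77 t (target 41.78 t)
  CaO: 48.26·0.4824 = 23.28 t (target 23.28 t)
Consistency of the glass mass: whole batch net of LOI = 250.0 t (per-oxide target masses sum to 250.0 t; versus the stated basis of 250.0 t — differing by rounding only).
Batch total: Σ batch = 268.9 t; ignition loss, Σ(batch × LOI) = 18.88 t; yield, glass over the total, = 92.98%.

Batch per 250.0 t glass melt:
  Glass-grade sand: 108.9 t
  Calcined alumina: 41.61 t
  SrCO3: 34.86 t
  BaCO3: 35.24 t
  CaSiO3: 48.26 t
Total batch = 268.9 t; LOI loss = 18.88 t; yield = 92.98%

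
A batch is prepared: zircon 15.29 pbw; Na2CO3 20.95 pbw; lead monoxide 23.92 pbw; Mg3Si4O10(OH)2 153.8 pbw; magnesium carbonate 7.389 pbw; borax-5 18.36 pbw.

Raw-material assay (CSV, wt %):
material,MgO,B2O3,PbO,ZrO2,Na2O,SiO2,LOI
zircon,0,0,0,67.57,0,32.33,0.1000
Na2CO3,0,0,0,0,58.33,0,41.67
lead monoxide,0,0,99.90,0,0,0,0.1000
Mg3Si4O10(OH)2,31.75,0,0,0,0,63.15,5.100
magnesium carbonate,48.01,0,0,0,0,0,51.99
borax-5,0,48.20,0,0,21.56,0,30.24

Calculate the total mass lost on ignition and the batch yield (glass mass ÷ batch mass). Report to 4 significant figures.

The intermediate values are shown (rounded to 4 significant figures) alongside each step; the working math holds exact precision at each step — every reported value takes just one rounding; the derived quantities, which include six oxide percentages, yield, the totals, glass mass, ignition loss, are rebuilt in full float precision, exactly as shown in either problem or answer, starting from the weights per 213.7 pbw of glass.
Per-material ignition loss:
  zircon: 15.29 × 0.001000 = 0.01529 pbw
  Na2CO3: 20.95 × 0.4167 = 8.730 pbw
  lead monoxide: 23.92 × 0.001000 = 0.02392 pbw
  Mg3Si4O10(OH)2: 153.8 × 0.05100 = 7.844 pbw
  magnesium carbonate: 7.389 × 0.5199 = 3.842 pbw
  borax-5: 18.36 × 0.3024 = 5.552 pbw
Total LOI = 26.01 pbw
Glass = batch − LOI = 239.7 − 26.01 = 213.7 pbw

LOI loss = 26.01 pbw; glass = 213.7 pbw; yield = 89.15%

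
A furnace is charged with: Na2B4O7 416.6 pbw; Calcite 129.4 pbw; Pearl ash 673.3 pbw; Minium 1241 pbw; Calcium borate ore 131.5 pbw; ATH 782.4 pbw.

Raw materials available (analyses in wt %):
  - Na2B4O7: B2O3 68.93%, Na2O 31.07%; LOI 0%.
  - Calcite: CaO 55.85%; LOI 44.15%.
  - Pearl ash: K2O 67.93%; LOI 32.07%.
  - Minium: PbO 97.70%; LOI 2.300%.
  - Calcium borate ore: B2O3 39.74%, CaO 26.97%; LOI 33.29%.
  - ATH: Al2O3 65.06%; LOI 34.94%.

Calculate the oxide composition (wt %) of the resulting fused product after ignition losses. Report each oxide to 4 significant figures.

All internal work keeps full precision at each step; working values are printed rounded to four significant figures alongside each step; each reported result sees exactly one rounding; all derived quantities are recomputed at full float precision (ignition loss, the totals, yield, net glass mass, the six compositions) from the batch weights for 2755 pbw of glass as given in problem or answer.
Mass of each oxide from the mix:
  B2O3: 416.6·0.6893 + 131.5·0.3974 = 339.4 pbw
  CaO: 129.4·0.5585 + 131.5·0.2697 = 107.7 pbw
  K2O: 673.3·0.6793 = 457.4 pbw
  PbO: 1241·0.9770 = 1212 pbw
  Na2O: 416.6·0.3107 = 129.4 pbw
  Al2O3: 782.4·0.6506 = 509.0 pbw
LOI: 129.4·0.4415 + 673.3·0.3207 + 1241·0.02300 + 131.5·0.3329 + 782.4·0.3494 = 618.7 pbw
Glass mass = batch − LOI = 3374 − 618.7 = 2755 pbw (matching Σ of the oxides)
wt % = oxide mass / glass mass × 100

Glass mass = 2755 pbw (batch 3374 − LOI 618.7).
Composition: B2O3 12.32%, CaO 3.910%, K2O 16.60%, PbO 44.00%, Na2O 4.698%, Al2O3 18.47%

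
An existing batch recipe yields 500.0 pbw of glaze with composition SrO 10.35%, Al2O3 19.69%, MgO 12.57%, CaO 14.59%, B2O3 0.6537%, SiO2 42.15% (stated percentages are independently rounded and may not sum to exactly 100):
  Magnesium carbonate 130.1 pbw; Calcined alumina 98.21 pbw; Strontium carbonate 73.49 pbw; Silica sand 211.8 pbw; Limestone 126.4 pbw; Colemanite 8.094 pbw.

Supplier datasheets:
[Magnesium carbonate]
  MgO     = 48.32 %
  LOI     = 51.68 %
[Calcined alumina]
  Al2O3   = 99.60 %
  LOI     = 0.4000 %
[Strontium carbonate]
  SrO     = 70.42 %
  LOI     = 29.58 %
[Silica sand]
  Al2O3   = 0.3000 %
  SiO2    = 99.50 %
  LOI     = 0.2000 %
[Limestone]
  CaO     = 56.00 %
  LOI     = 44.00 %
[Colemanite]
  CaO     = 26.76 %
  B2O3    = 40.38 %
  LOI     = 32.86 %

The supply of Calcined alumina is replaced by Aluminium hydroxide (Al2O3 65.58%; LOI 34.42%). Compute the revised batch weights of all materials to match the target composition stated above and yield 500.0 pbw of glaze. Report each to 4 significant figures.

Revised batch per 500.0 pbw glaze:
  Magnesium carbonate: 130.1 pbw
  Aluminium hydroxide: 149.2 pbw
  Strontium carbonate: 73.49 pbw
  Silica sand: 211.8 pbw
  Limestone: 126.4 pbw
  Colemanite: 8.094 pbw
Total batch = 699.1 pbw; LOI loss = 199.0 pbw

Working values are printed rounded to 4 significant digits across the worked steps — all internal work runs at full float precision through the solve. Each reported result receives exactly one rounding. All derived quantities (ignition loss, glass mass, six oxide percentages, totals, the yield) are re-derived at full precision using the weight values per 500.0 pbw of glass, exactly as printed in the question or the answer.
Target masses of each oxide per 500.0 pbw glaze:
  SrO: 10.35% × 500.0 = 51.75 pbw
  Al2O3: 19.69% × 500.0 = 98.45 pbw
  MgO: 12.57% × 500.0 = 62.85 pbw
  CaO: 14.59% × 500.0 = 72.95 pbw
  B2O3: 0.6537% × 500.0 = 3.268 pbw
  SiO2: 42.15% × 500.0 = 210.8 pbw
Balance tally, oxide-wise, on the weights just shown, under the basis named above (every target is met by its sum exact up to rounding of places):
  SrO: 73.49·0.7042 = 51.75 pbw (target 51.75 pbw)
  Al2O3: 149.2·0.6558 + 211.8·0.003000 = 98.48 pbw (target 98.45 pbw)
  MgO: 130.1·0.4832 = 62.86 pbw (target 62.85 pbw)
  CaO: 126.4·0.5600 + 8.094·0.2676 = 72.95 pbw (target 72.95 pbw)
  B2O3: 8.094·0.4038 = 3.268 pbw (target 3.268 pbw)
  SiO2: 211.8·0.9950 = 210.7 pbw (target 210.8 pbw)
Glass-mass sanity pass: whole batch net of LOI = 500.1 pbw (summing oxide targets gives 500.0 pbw; against the stated basis, 500.0 pbw — rounding explains the deltas).
Batch total: Σ batch = 699.1 pbw; Σ batch·LOI gives LOI loss = 199.0 pbw; yield: glass divided by total = 71.53%.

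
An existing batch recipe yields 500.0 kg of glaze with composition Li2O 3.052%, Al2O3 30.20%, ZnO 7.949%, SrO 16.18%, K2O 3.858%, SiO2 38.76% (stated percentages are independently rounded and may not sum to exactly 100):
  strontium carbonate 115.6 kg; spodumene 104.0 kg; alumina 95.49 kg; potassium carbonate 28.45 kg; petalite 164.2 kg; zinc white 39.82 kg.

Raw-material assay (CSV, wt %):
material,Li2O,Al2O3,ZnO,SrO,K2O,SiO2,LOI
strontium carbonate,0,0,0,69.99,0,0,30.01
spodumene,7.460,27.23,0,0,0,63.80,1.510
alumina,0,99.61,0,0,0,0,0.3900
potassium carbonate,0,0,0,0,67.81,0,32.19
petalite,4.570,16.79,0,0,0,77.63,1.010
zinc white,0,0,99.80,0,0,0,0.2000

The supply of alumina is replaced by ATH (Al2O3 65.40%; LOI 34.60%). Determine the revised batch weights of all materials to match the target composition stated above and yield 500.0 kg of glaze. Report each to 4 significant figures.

The working math runs at full precision through every step — intermediates appear (rounded to 4 significant digits) as written. Each reported value takes just one rounding — derived quantities (LOI, yield, six oxide percentages, glass mass, totals) are carried at full float precision starting from the weights on 500.0 kg of glass, precisely as stated by question or answer.
Target masses of each oxide per 500.0 kg glaze:
  Li2O: 3.052% × 500.0 = 15.26 kg
  Al2O3: 30.20% × 500.0 = 151.0 kg
  ZnO: 7.949% × 500.0 = 39.74 kg
  SrO: 16.18% × 500.0 = 80.90 kg
  K2O: 3.858% × 500.0 = 19.29 kg
  SiO2: 38.76% × 500.0 = 193.8 kg
Oxide-by-oxide audit with the batch weights as given, per the basis as stated (each sum matches its target mass up to rounding of the answer):
  Li2O: 104.0·0.07460 + 164.2·0.04570 = 15.26 kg (target 15.26 kg)
  Al2O3: 104.0·0.2723 + 145.4·0.6540 + 164.2·0.1679 = 151.0 kg (target 151.0 kg)
  ZnO: 39.82·0.9980 = 39.74 kg (target 39.74 kg)
  SrO: 115.6·0.6999 = 80.91 kg (target 80.90 kg)
  K2O: 28.45·0.6781 = 19.29 kg (target 19.29 kg)
  SiO2: 104.0·0.6380 + 164.2·0.7763 = 193.8 kg (target 193.8 kg)
Glass-mass bookkeeping: batch total minus LOI = 500.0 kg (the targets, summed, come to 500.0 kg; stated basis 500.0 kg — a pure rounding effect).
Whole-batch sum: Σ batch = 597.5 kg; the LOI term Σ batch·LOI equals 97.47 kg; the yield ratio, glass ÷ batch: 83.69%.

Revised batch per 500.0 kg glaze:
  strontium carbonate: 115.6 kg
  spodumene: 104.0 kg
  ATH: 145.4 kg
  potassium carbonate: 28.45 kg
  petalite: 164.2 kg
  zinc white: 39.82 kg
Total batch = 597.5 kg; LOI loss = 97.47 kg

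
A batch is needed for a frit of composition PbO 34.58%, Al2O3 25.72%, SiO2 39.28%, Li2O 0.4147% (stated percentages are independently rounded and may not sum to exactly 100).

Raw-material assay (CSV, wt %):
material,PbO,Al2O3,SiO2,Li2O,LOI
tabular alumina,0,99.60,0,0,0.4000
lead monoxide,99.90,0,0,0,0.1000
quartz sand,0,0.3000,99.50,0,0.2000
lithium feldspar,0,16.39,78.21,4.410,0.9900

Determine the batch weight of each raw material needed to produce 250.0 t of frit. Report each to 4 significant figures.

Full precision is held through the solve. Working values are rounded to four significant figures when quoted. Each reported figure undergoes a single rounding; the derived quantities are re-derived from the batch weights on 250.0 t of glass at exact precision (yield, totals, net glass mass, the four compositions, ignition loss), precisely as stated by either problem or answer.
Oxide-by-oxide targets in 250.0 t frit:
  PbO: 34.58% × 250.0 = 86.45 t
  Al2O3: 25.72% × 250.0 = 64.30 t
  SiO2: 39.28% × 250.0 = 98.20 t
  Li2O: 0.4147% × 250.0 = 1.037 t
Balance tally, oxide-wise, with the batch weights as given, per the basis as stated (target by target, the sums agree given rounding of the digits):
  PbO: 86.54·0.9990 = 86.45 t (target 86.45 t)
  Al2O3: 60.45·0.9960 + 80.21·0.003000 + 23.51·0.1639 = 64.30 t (target 64.30 t)
  SiO2: 80.21·0.9950 + 23.51·0.7821 = 98.20 t (target 98.20 t)
  Li2O: 23.51·0.04410 = 1.037 t (target 1.037 t)
Consistency of the glass mass: net batch after ignition = 250.0 t (oxide target masses add up to 250.0 t; stated basis 250.0 t — a pure rounding effect).
Summing the batch: Σ batch = 250.7 t; LOI removed, Σ of batch·LOI: 0.7215 t; as yield: glass ÷ batch → 99.71%.

Batch per 250.0 t frit:
  tabular alumina: 60.45 t
  lead monoxide: 86.54 t
  quartz sand: 80.21 t
  lithium feldspar: 23.51 t
Total batch = 250.7 t; LOI loss = 0.7215 t; yield = 99.71%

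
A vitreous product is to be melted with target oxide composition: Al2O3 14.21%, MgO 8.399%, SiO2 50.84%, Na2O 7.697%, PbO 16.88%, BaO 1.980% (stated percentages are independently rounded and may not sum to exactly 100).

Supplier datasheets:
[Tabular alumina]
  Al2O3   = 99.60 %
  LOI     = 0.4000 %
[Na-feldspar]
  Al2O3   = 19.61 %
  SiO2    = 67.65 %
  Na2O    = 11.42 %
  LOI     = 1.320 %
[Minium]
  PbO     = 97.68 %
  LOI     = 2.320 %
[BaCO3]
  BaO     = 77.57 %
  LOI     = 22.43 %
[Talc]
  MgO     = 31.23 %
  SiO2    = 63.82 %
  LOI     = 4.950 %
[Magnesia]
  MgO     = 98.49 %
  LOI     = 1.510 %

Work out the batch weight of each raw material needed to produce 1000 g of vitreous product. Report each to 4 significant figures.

Batch per 1000 g vitreous product:
  Tabular alumina: 9.970 g
  Na-feldspar: 674.0 g
  Minium: 172.8 g
  BaCO3: 25.53 g
  Talc: 82.17 g
  Magnesia: 59.22 g
Total batch = 1024 g; LOI loss = 23.63 g; yield = 97.69%

All arithmetic holds full float precision end to end — mid-chain values are printed, with 4-significant-figure rounding, in the working; every reported result sees exactly one rounding; all derived quantities, which include glass mass, ignition loss, six oxide percentages, the yield, the totals, are computed in full precision, precisely as stated by the question or the answer, from the weighed amounts on 1000 g of glass.
Per-oxide target masses for 1000 g vitreous product:
  Al2O3: 14.21% × 1000 = 142.1 g
  MgO: 8.399% × 1000 = 83.99 g
  SiO2: 50.84% × 1000 = 508.4 g
  Na2O: 7.697% × 1000 = 76.97 g
  PbO: 16.88% × 1000 = 168.8 g
  BaO: 1.980% × 1000 = 19.80 g
A balance pass over the oxides, from the weights as reported, under the basis named above (sum by sum, the targets are met inside rounding margins):
  Al2O3: 9.970·0.9960 + 674.0·0.1961 = 142.1 g (target 142.1 g)
  MgO: 82.17·0.3123 + 59.22·0.9849 = 83.99 g (target 83.99 g)
  SiO2: 674.0·0.6765 + 82.17·0.6382 = 508.4 g (target 508.4 g)
  Na2O: 674.0·0.1142 = 76.97 g (target 76.97 g)
  PbO: 172.8·0.9768 = 168.8 g (target 168.8 g)
  BaO: 25.53·0.7757 = 19.80 g (target 19.80 g)
Glass mass check: Σ batch − LOI loss = 1000 g (the targets, summed, come to 1000 g; with the basis standing at 1000 g — gaps are rounding artifacts).
Whole-batch sum: Σ batch = 1024 g; the LOI term Σ batch·LOI equals 23.63 g; yield = glass ÷ total batch = 97.69%.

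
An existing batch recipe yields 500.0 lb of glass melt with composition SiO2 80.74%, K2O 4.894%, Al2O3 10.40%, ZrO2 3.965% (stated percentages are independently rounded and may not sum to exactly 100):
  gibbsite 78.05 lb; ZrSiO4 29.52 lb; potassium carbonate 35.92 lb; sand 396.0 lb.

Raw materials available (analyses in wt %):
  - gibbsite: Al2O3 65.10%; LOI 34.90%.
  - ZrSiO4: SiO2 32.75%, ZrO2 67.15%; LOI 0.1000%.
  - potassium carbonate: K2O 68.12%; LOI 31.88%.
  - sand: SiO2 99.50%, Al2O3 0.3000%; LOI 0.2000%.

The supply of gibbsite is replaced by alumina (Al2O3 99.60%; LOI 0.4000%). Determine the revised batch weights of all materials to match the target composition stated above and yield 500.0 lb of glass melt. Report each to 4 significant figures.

Values along the way are displayed rounded to 4 significant digits within the worked lines; all arithmetic runs at full precision from first step to last; a single rounding yields each reported number; the derived quantities, including the totals, the yield, four oxide percentages, glass mass, LOI, are computed from the weighed amounts at 500.0 lb of glass in full float precision as they appear in the problem or answer text.
Oxide mass targets, per 500.0 lb glass melt:
  SiO2: 80.74% × 500.0 = 403.7 lb
  K2O: 4.894% × 500.0 = 24.47 lb
  Al2O3: 10.40% × 500.0 = 52.00 lb
  ZrO2: 3.965% × 500.0 = 19.82 lb
Mass-balance tally per oxide with the batch weights as given, on the stated basis (summed amounts equal target values net of answer rounding effects):
  SiO2: 29.52·0.3275 + 396.0·0.9950 = 403.7 lb (target 403.7 lb)
  K2O: 35.92·0.6812 = 24.47 lb (target 24.47 lb)
  Al2O3: 51.02·0.9960 + 396.0·0.003000 = 52.00 lb (target 52.00 lb)
  ZrO2: 29.52·0.6715 = 19.82 lb (target 19.82 lb)
Glass-mass bookkeeping: net batch after ignition = 500.0 lb (targets for the oxides total 500.0 lb; stated basis 500.0 lb — any gap is answer rounding).
Batch total: Σ batch = 512.5 lb; LOI loss = Σ batch·LOI = 12.48 lb; yield: glass divided by total = 97.57%.

Revised batch per 500.0 lb glass melt:
  alumina: 51.02 lb
  ZrSiO4: 29.52 lb
  potassium carbonate: 35.92 lb
  sand: 396.0 lb
Total batch = 512.5 lb; LOI loss = 12.48 lb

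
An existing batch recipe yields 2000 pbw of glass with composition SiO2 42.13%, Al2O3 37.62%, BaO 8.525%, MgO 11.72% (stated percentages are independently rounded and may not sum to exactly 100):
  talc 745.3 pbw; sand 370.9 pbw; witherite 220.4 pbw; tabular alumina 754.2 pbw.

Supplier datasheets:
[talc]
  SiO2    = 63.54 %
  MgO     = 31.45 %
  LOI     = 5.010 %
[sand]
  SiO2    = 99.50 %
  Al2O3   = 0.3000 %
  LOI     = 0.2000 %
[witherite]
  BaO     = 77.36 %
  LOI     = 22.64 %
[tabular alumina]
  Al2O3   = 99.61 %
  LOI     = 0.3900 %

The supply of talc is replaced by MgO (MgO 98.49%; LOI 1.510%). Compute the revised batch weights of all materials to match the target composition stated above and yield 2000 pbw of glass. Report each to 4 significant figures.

Revised batch per 2000 pbw glass:
  MgO: 238.0 pbw
  sand: 846.8 pbw
  witherite: 220.4 pbw
  tabular alumina: 752.8 pbw
Total batch = 2058 pbw; LOI loss = 58.12 pbw

Intermediates are printed with 4-significant-figure rounding across the worked steps; all internal work holds exact precision through the solve; each reported result is rounded a single time; derived quantities (the totals, ignition loss, four oxide percentages, net glass mass, yield) are rebuilt at exact precision starting from the weights for 2000 pbw of glass as given in the problem or answer text.
Target oxide masses per 2000 pbw glass:
  SiO2: 42.13% × 2000 = 842.6 pbw
  Al2O3: 37.62% × 2000 = 752.4 pbw
  BaO: 8.525% × 2000 = 170.5 pbw
  MgO: 11.72% × 2000 = 234.4 pbw
Balance tally, oxide-wise, using the reported weights, for the quoted basis mass (sum by sum, the targets are met exact up to rounding of places):
  SiO2: 846.8·0.9950 = 842.6 pbw (target 842.6 pbw)
  Al2O3: 846.8·0.003000 + 752.8·0.9961 = 752.4 pbw (target 752.4 pbw)
  BaO: 220.4·0.7736 = 170.5 pbw (target 170.5 pbw)
  MgO: 238.0·0.9849 = 234.4 pbw (target 234.4 pbw)
Mass balance on the glass: the batch minus its LOI: 2000 pbw (summing oxide targets gives 2000 pbw; basis as stated: 2000 pbw — deltas are rounding alone).
Batch total: Σ batch = 2058 pbw; LOI removed, Σ of batch·LOI: 58.12 pbw; as yield: glass ÷ batch → 97.18%.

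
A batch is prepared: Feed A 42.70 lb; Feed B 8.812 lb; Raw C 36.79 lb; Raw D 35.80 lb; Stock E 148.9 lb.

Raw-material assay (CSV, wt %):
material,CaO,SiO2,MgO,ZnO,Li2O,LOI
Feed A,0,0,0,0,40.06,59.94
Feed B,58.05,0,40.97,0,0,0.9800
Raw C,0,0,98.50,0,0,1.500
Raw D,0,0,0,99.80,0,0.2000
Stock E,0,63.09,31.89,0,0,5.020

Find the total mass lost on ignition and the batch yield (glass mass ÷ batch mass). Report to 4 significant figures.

Working values are shown with 4-significant-figure rounding in the printout. Every computation maintains full float precision at every stage. Every reported result is rounded once only; the derived quantities are rebuilt at full precision (the five compositions, totals, glass mass, yield, ignition loss) starting from the weights at 239.2 lb of glass as set out in the problem or the answer.
Loss on ignition, line by line:
  Feed A: 42.70 × 0.5994 = 25.59 lb
  Feed B: 8.812 × 0.009800 = 0.08636 lb
  Raw C: 36.79 × 0.01500 = 0.5518 lb
  Raw D: 35.80 × 0.002000 = 0.07160 lb
  Stock E: 148.9 × 0.05020 = 7.475 lb
Total LOI = 33.78 lb
Glass = batch − LOI = 273.0 − 33.78 = 239.2 lb

LOI loss = 33.78 lb; glass = 239.2 lb; yield = 87.63%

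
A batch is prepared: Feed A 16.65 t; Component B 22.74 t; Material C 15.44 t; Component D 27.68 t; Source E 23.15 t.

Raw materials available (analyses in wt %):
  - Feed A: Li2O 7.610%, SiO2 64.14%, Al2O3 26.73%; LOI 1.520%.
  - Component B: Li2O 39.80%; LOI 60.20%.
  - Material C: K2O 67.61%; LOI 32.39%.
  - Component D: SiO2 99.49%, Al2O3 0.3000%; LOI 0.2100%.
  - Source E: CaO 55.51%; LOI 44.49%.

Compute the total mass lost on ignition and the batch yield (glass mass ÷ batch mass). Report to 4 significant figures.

The intermediate values appear rounded to 4 significant digits across the worked steps — all internal work carries full float precision at all times — every reported result sees exactly one rounding; the derived quantities (yield, totals, the five compositions, ignition loss, net glass mass) are rebuilt in exact precision from the batch weights for 76.36 t of glass, as given in problem or answer.
Ignition loss by material:
  Feed A: 16.65 × 0.01520 = 0.2531 t
  Component B: 22.74 × 0.6020 = 13.69 t
  Material C: 15.44 × 0.3239 = 5.001 t
  Component D: 27.68 × 0.002100 = 0.05813 t
  Source E: 23.15 × 0.4449 = 10.30 t
Total LOI = 29.30 t
Glass = batch − LOI = 105.7 − 29.30 = 76.36 t

LOI loss = 29.30 t; glass = 76.36 t; yield = 72.27%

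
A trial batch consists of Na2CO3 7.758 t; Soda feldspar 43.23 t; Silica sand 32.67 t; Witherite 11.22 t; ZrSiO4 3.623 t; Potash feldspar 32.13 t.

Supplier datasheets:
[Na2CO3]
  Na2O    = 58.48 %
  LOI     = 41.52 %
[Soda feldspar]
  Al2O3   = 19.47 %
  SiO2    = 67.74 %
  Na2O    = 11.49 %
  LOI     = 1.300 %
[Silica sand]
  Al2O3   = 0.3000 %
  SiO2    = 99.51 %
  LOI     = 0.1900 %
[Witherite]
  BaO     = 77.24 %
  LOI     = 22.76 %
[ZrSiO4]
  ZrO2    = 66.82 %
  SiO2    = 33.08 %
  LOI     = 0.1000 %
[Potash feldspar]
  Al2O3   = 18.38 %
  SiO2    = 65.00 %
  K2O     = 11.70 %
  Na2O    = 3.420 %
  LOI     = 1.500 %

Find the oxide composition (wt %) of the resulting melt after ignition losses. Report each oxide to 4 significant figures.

Glass mass = 123.7 t (batch 130.6 − LOI 6.884).
Composition: BaO 7.003%, Al2O3 11.65%, ZrO2 1.956%, SiO2 67.78%, K2O 3.038%, Na2O 8.568%

The working math runs at full precision from start to finish — intermediates appear (rounded to four significant figures) in the working — every reported value takes a single rounding — the derived quantities, which include yield, ignition loss, net glass mass, six oxide percentages, totals, are computed in exact precision, as written in the problem or the answer, starting from the weights for 123.7 t of glass.
What the batch supplies per oxide:
  BaO: 11.22·0.7724 = 8.666 t
  Al2O3: 43.23·0.1947 + 32.67·0.003000 + 32.13·0.1838 = 14.42 t
  ZrO2: 3.623·0.6682 = 2.421 t
  SiO2: 43.23·0.6774 + 32.67·0.9951 + 3.623·0.3308 + 32.13·0.6500 = 83.88 t
  K2O: 32.13·0.1170 = 3.759 t
  Na2O: 7.758·0.5848 + 43.23·0.1149 + 32.13·0.03420 = 10.60 t
LOI: 7.758·0.4152 + 43.23·0.01300 + 32.67·0.001900 + 11.22·0.2276 + 3.623·0.001000 + 32.13·0.01500 = 6.884 t
Glass mass = batch − LOI = 130.6 − 6.884 = 123.7 t (= the summed oxide contributions)
percent by weight: oxide/glass ×100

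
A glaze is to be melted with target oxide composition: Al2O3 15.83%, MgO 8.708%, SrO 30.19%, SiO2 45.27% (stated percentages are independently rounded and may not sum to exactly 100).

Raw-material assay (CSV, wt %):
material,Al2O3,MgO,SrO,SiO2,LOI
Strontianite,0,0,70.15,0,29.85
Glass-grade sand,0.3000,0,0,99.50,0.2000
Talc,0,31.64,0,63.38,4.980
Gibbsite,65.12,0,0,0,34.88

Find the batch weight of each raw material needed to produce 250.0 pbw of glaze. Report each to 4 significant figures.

Batch per 250.0 pbw glaze:
  Strontianite: 107.6 pbw
  Glass-grade sand: 69.92 pbw
  Talc: 68.81 pbw
  Gibbsite: 60.45 pbw
Total batch = 306.8 pbw; LOI loss = 56.77 pbw; yield = 81.49%

Each numeric step holds full precision in every operation — the intermediate values are shown (rounded to 4 significant figures) within the worked lines — a single rounding completes each reported value. The derived quantities are rebuilt using the weight values at 250.0 pbw of glass in full float precision (four oxide percentages, ignition loss, net glass mass, yield, the totals) as written in the problem or the answer.
Target oxide masses per 250.0 pbw glaze:
  Al2O3: 15.83% × 250.0 = 39.58 pbw
  MgO: 8.708% × 250.0 = 21.77 pbw
  SrO: 30.19% × 250.0 = 75.47 pbw
  SiO2: 45.27% × 250.0 = 113.2 pbw
Per-oxide balance check given the weights on record, versus the basis set out (summed amounts equal target values net of answer rounding effects):
  Al2O3: 69.92·0.003000 + 60.45·0.6512 = 39.57 pbw (target 39.58 pbw)
  MgO: 68.81·0.3164 = 21.77 pbw (target 21.77 pbw)
  SrO: 107.6·0.7015 = 75.48 pbw (target 75.47 pbw)
  SiO2: 69.92·0.9950 + 68.81·0.6338 = 113.2 pbw (target 113.2 pbw)
Glass-mass closure: batch Σ − ignition loss = 250.0 pbw (targets for the oxides total 250.0 pbw; the stated basis being 250.0 pbw — a pure rounding effect).
Batch grand total — Σ batch = 306.8 pbw; LOI removed, Σ of batch·LOI: 56.77 pbw; glass ÷ batch gives a yield of 81.49%.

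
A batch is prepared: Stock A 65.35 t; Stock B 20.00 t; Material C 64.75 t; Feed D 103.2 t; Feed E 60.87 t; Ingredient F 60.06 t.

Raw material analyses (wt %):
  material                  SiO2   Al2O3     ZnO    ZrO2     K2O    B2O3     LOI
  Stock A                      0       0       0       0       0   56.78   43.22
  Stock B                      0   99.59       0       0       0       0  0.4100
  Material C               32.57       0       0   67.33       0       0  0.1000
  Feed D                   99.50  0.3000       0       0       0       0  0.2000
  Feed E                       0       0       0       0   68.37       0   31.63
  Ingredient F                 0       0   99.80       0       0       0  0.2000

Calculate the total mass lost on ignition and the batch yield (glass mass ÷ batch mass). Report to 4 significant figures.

All arithmetic runs at full float precision from start to finish. Working values appear rounded to four significant figures in the working. Each reported value is rounded exactly once — all derived quantities (net glass mass, six oxide percentages, ignition loss, yield, the totals) are carried at exact precision starting from the weights per 326.3 t of glass as quoted within the question or the answer.
Per-material ignition loss:
  Stock A: 65.35 × 0.4322 = 28.24 t
  Stock B: 20.00 × 0.004100 = 0.08200 t
  Material C: 64.75 × 0.001000 = 0.06475 t
  Feed D: 103.2 × 0.002000 = 0.2064 t
  Feed E: 60.87 × 0.3163 = 19.25 t
  Ingredient F: 60.06 × 0.002000 = 0.1201 t
Total LOI = 47.97 t
Glass = batch − LOI = 374.2 − 47.97 = 326.3 t

LOI loss = 47.97 t; glass = 326.3 t; yield = 87.18%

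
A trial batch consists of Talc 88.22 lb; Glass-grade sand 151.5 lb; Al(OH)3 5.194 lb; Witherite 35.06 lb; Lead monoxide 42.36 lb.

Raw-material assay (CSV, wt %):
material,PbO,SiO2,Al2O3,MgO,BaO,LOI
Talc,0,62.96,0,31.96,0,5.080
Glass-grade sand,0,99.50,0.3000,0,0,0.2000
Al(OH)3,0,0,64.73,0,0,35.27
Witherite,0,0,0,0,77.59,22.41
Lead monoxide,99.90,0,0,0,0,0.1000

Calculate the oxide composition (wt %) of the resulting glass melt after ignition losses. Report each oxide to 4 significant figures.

Glass mass = 307.8 lb (batch 322.3 − LOI 14.52).
Composition: PbO 13.75%, SiO2 67.02%, Al2O3 1.240%, MgO 9.160%, BaO 8.837%

Intermediates are printed, rounded to four significant figures, across the worked steps. The working math runs at full float precision at each step — a single rounding produces each reported result. Derived quantities, which include LOI, the yield, totals, five oxide percentages, glass mass, are re-derived in full float precision, as set out in the problem or answer text, from the batch weights per 307.8 lb of glass.
Mass of each oxide from the mix:
  PbO: 42.36·0.9990 = 42.32 lb
  SiO2: 88.22·0.6296 + 151.5·0.9950 = 206.3 lb
  Al2O3: 151.5·0.003000 + 5.194·0.6473 = 3.817 lb
  MgO: 88.22·0.3196 = 28.20 lb
  BaO: 35.06·0.7759 = 27.20 lb
LOI: 88.22·0.05080 + 151.5·0.002000 + 5.194·0.3527 + 35.06·0.2241 + 42.36·0.001000 = 14.52 lb
Net of LOI, the glass mass = 322.3 − 14.52 = 307.8 lb (= Σ oxide masses)
wt %: oxide over glass, times 100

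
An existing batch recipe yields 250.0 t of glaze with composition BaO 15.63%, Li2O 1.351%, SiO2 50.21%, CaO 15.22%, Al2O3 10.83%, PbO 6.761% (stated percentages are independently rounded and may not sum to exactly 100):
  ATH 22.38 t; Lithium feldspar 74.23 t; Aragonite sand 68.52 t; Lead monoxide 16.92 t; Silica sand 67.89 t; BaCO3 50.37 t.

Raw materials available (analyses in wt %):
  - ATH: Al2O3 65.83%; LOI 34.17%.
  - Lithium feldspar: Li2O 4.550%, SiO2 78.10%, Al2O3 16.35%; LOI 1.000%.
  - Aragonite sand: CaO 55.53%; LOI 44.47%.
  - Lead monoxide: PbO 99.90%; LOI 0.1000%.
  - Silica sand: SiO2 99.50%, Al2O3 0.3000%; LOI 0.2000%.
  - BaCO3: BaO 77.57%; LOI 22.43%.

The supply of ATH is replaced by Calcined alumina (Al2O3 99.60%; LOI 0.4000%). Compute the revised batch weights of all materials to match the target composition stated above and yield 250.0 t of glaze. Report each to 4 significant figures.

All internal work holds full float precision at each step. Mid-chain values appear, rounded to four significant figures, alongside each step; each reported figure includes exactly one rounding; the derived quantities, which include yield, six oxide percentages, net glass mass, the totals, LOI, are re-derived at full precision, exactly as printed in either problem or answer, from the weighed amounts for 250.0 t of glass.
Per-oxide target masses for 250.0 t glaze:
  BaO: 15.63% × 250.0 = 39.08 t
  Li2O: 1.351% × 250.0 = 3.378 t
  SiO2: 50.21% × 250.0 = 125.5 t
  CaO: 15.22% × 250.0 = 38.05 t
  Al2O3: 10.83% × 250.0 = 27.08 t
  PbO: 6.761% × 250.0 = 16.90 t
Oxide-by-oxide audit given the weights on record, on the stated basis (oxide sums agree with the targets net of answer rounding effects):
  BaO: 50.37·0.7757 = 39.07 t (target 39.08 t)
  Li2O: 74.23·0.04550 = 3.377 t (target 3.378 t)
  SiO2: 74.23·0.7810 + 67.89·0.9950 = 125.5 t (target 125.5 t)
  CaO: 68.52·0.5553 = 38.05 t (target 38.05 t)
  Al2O3: 14.79·0.9960 + 74.23·0.1635 + 67.89·0.003000 = 27.07 t (target 27.08 t)
  PbO: 16.92·0.9990 = 16.90 t (target 16.90 t)
Glass-mass bookkeeping: Σ batch − LOI loss = 250.0 t (the Σ of target masses is 250.0 t; versus the stated basis of 250.0 t — any gap is answer rounding).
Whole-batch sum: Σ batch = 292.7 t; the LOI term Σ batch·LOI equals 42.72 t; glass ÷ batch gives a yield of 85.40%.

Revised batch per 250.0 t glaze:
  Calcined alumina: 14.79 t
  Lithium feldspar: 74.23 t
  Aragonite sand: 68.52 t
  Lead monoxide: 16.92 t
  Silica sand: 67.89 t
  BaCO3: 50.37 t
Total batch = 292.7 t; LOI loss = 42.72 t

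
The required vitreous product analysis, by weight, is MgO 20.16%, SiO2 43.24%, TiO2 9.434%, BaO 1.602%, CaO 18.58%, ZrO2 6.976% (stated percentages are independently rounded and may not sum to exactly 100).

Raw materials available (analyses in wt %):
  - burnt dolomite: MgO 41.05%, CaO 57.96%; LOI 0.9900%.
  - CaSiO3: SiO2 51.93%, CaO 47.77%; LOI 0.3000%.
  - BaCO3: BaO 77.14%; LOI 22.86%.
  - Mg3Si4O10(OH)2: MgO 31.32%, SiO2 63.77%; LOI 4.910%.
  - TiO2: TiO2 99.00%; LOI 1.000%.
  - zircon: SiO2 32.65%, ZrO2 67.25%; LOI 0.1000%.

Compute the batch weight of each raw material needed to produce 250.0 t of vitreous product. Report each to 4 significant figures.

Batch per 250.0 t vitreous product:
  burnt dolomite: 36.48 t
  CaSiO3: 52.97 t
  BaCO3: 5.192 t
  Mg3Si4O10(OH)2: 113.1 t
  TiO2: 23.82 t
  zircon: 25.93 t
Total batch = 257.5 t; LOI loss = 7.524 t; yield = 97.08%

Exact precision is carried end to end. Values along the way are displayed rounded to 4 significant figures across the worked steps. Every reported result takes exactly one rounding; derived quantities are re-derived from the weighed amounts at 250.0 t of glass at full precision (yield, totals, net glass mass, the six compositions, LOI), precisely as stated by the problem or answer text.
Oxide-by-oxide targets in 250.0 t vitreous product:
  MgO: 20.16% × 250.0 = 50.40 t
  SiO2: 43.24% × 250.0 = 108.1 t
  TiO2: 9.434% × 250.0 = 23.58 t
  BaO: 1.602% × 250.0 = 4.005 t
  CaO: 18.58% × 250.0 = 46.45 t
  ZrO2: 6.976% × 250.0 = 17.44 t
Mass-balance tally per oxide working from each reported weight, per the basis as stated (delivered sums recover each target up to rounding of the answer):
  MgO: 36.48·0.4105 + 113.1·0.3132 = 50.40 t (target 50.40 t)
  SiO2: 52.97·0.5193 + 113.1·0.6377 + 25.93·0.3265 = 108.1 t (target 108.1 t)
  TiO2: 23.82·0.9900 = 23.58 t (target 23.58 t)
  BaO: 5.192·0.7714 = 4.005 t (target 4.005 t)
  CaO: 36.48·0.5796 + 52.97·0.4777 = 46.45 t (target 46.45 t)
  ZrO2: 25.93·0.6725 = 17.44 t (target 17.44 t)
Auditing the glass mass value: batch Σ − ignition loss = 250.0 t (targets for the oxides total 250.0 t; basis as stated: 250.0 t — rounding explains the deltas).
Batch grand total — Σ batch = 257.5 t; Σ batch·LOI gives LOI loss = 7.524 t; as yield: glass ÷ batch → 97.08%.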